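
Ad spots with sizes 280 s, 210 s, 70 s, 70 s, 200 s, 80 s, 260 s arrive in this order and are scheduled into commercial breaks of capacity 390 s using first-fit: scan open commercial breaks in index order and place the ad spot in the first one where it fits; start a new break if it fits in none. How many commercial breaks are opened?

4

  280 → break 1 (new)  [load 280/390]
  210 → break 2 (new)  [load 210/390]
  70 → break 1  [load 350/390]
  70 → break 2  [load 280/390]
  200 → break 3 (new)  [load 200/390]
  80 → break 2  [load 360/390]
  260 → break 4 (new)  [load 260/390]
4 commercial breaks opened.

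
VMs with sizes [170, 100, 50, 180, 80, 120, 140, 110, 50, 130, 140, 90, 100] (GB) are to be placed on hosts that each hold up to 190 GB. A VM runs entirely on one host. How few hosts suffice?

9

Total = 180 + 170 + 140 + 140 + 130 + 120 + 110 + 100 + 100 + 90 + 80 + 50 + 50 = 1460 GB.
Lower bound: ⌈1460/190⌉ = 8 hosts.
Also, 9 VMs each exceed 95 GB, and no two of those can share a host, so at least 9 hosts are needed.
A packing using 9 hosts:
  host 1: 180 = 180
  host 2: 170 = 170
  host 3: 140 + 50 = 190
  host 4: 140 + 50 = 190
  host 5: 130 = 130
  host 6: 120 = 120
  host 7: 110 + 80 = 190
  host 8: 100 + 90 = 190
  host 9: 100 = 100
This matches the lower bound, so 9 is optimal.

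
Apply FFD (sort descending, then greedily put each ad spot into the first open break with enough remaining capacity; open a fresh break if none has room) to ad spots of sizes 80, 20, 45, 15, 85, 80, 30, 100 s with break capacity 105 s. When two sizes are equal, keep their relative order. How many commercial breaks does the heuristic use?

Sorted descending: 100, 85, 80, 80, 45, 30, 20, 15.
  100 → break 1 (new)  [load 100/105]
  85 → break 2 (new)  [load 85/105]
  80 → break 3 (new)  [load 80/105]
  80 → break 4 (new)  [load 80/105]
  45 → break 5 (new)  [load 45/105]
  30 → break 5  [load 75/105]
  20 → break 2  [load 105/105]
  15 → break 3  [load 95/105]
5 commercial breaks opened.

5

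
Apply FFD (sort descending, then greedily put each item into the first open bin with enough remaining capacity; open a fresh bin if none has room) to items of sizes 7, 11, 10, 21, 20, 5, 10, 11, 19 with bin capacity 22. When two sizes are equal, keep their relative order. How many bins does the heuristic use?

Sorted descending: 21, 20, 19, 11, 11, 10, 10, 7, 5.
  21 → bin 1 (new)  [load 21/22]
  20 → bin 2 (new)  [load 20/22]
  19 → bin 3 (new)  [load 19/22]
  11 → bin 4 (new)  [load 11/22]
  11 → bin 4  [load 22/22]
  10 → bin 5 (new)  [load 10/22]
  10 → bin 5  [load 20/22]
  7 → bin 6 (new)  [load 7/22]
  5 → bin 6  [load 12/22]
6 bins opened.

6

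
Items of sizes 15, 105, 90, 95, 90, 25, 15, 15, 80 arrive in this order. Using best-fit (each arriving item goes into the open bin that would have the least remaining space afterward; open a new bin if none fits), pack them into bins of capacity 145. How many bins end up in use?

5

  15 → bin 1 (new)  [load 15/145]
  105 → bin 1  [load 120/145]
  90 → bin 2 (new)  [load 90/145]
  95 → bin 3 (new)  [load 95/145]
  90 → bin 4 (new)  [load 90/145]
  25 → bin 1  [load 145/145]
  15 → bin 3  [load 110/145]
  15 → bin 3  [load 125/145]
  80 → bin 5 (new)  [load 80/145]
5 bins opened.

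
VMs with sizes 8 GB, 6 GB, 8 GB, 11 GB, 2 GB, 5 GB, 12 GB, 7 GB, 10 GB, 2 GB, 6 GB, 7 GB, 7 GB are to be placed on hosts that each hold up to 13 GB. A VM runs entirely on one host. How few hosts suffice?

Total = 12 + 11 + 10 + 8 + 8 + 7 + 7 + 7 + 6 + 6 + 5 + 2 + 2 = 91 GB.
Lower bound: ⌈91/13⌉ = 7 hosts.
Also, 8 VMs each exceed 13/2 GB, and no two of those can share a host, so at least 8 hosts are needed.
A packing using 8 hosts:
  host 1: 12 = 12
  host 2: 11 + 2 = 13
  host 3: 10 + 2 = 12
  host 4: 8 + 5 = 13
  host 5: 8 = 8
  host 6: 7 + 6 = 13
  host 7: 7 + 6 = 13
  host 8: 7 = 7
This matches the lower bound, so 8 is optimal.

8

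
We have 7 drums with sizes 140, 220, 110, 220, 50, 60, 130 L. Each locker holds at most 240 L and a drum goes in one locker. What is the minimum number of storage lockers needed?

5

Total = 220 + 220 + 140 + 130 + 110 + 60 + 50 = 930 L.
Lower bound: ⌈930/240⌉ = 4 storage lockers.
A packing using 5 storage lockers:
  locker 1: 220 = 220
  locker 2: 220 = 220
  locker 3: 140 + 60 = 200
  locker 4: 130 + 110 = 240
  locker 5: 50 = 50
No arrangement into 4 storage lockers stays within capacity, so 5 is optimal.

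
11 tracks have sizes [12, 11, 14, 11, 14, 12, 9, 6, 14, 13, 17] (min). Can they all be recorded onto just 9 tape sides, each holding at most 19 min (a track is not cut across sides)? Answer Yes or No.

No

Total = 133 min; ⌈133/19⌉ = 7.
9 tracks each exceed half the capacity and cannot share a side, forcing at least 9 tape sides.
The bound of 9 does not rule out 9, but exhaustive search shows no assignment into 9 tape sides of capacity 19 min exists — the minimum is 10.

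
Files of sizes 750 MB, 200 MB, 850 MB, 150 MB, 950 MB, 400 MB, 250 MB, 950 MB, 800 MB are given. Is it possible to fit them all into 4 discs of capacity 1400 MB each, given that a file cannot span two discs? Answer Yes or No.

No

Total = 5300 MB; ⌈5300/1400⌉ = 4.
5 files each exceed half the capacity and cannot share a disc, forcing at least 5 discs.
At least 5 discs are required, but only 4 are allowed.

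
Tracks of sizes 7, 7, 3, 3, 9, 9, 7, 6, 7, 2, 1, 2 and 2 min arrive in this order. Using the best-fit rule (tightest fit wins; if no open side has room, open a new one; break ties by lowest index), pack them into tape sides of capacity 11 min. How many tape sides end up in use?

  7 → side 1 (new)  [load 7/11]
  7 → side 2 (new)  [load 7/11]
  3 → side 1  [load 10/11]
  3 → side 2  [load 10/11]
  9 → side 3 (new)  [load 9/11]
  9 → side 4 (new)  [load 9/11]
  7 → side 5 (new)  [load 7/11]
  6 → side 6 (new)  [load 6/11]
  7 → side 7 (new)  [load 7/11]
  2 → side 3  [load 11/11]
  1 → side 1  [load 11/11]
  2 → side 4  [load 11/11]
  2 → side 5  [load 9/11]
7 tape sides opened.

7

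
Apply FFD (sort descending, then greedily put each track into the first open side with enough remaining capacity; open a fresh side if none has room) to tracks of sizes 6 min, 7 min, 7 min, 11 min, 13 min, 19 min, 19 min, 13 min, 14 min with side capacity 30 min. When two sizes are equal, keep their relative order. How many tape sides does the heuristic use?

Sorted descending: 19, 19, 14, 13, 13, 11, 7, 7, 6.
  19 → side 1 (new)  [load 19/30]
  19 → side 2 (new)  [load 19/30]
  14 → side 3 (new)  [load 14/30]
  13 → side 3  [load 27/30]
  13 → side 4 (new)  [load 13/30]
  11 → side 1  [load 30/30]
  7 → side 2  [load 26/30]
  7 → side 4  [load 20/30]
  6 → side 4  [load 26/30]
4 tape sides opened.

4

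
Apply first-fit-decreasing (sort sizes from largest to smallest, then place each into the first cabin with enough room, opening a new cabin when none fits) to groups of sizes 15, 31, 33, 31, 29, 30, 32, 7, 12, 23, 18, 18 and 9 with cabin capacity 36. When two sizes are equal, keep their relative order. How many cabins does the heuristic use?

9

Sorted descending: 33, 32, 31, 31, 30, 29, 23, 18, 18, 15, 12, 9, 7.
  33 → cabin 1 (new)  [load 33/36]
  32 → cabin 2 (new)  [load 32/36]
  31 → cabin 3 (new)  [load 31/36]
  31 → cabin 4 (new)  [load 31/36]
  30 → cabin 5 (new)  [load 30/36]
  29 → cabin 6 (new)  [load 29/36]
  23 → cabin 7 (new)  [load 23/36]
  18 → cabin 8 (new)  [load 18/36]
  18 → cabin 8  [load 36/36]
  15 → cabin 9 (new)  [load 15/36]
  12 → cabin 7  [load 35/36]
  9 → cabin 9  [load 24/36]
  7 → cabin 6  [load 36/36]
9 cabins opened.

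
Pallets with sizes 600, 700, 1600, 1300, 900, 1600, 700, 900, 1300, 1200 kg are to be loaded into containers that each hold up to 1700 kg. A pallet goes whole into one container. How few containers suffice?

8

Total = 1600 + 1600 + 1300 + 1300 + 1200 + 900 + 900 + 700 + 700 + 600 = 10800 kg.
Lower bound: ⌈10800/1700⌉ = 7 containers.
A packing using 8 containers:
  container 1: 1600 = 1600
  container 2: 1600 = 1600
  container 3: 1300 = 1300
  container 4: 1300 = 1300
  container 5: 1200 = 1200
  container 6: 900 + 700 = 1600
  container 7: 900 + 700 = 1600
  container 8: 600 = 600
No arrangement into 7 containers stays within capacity, so 8 is optimal.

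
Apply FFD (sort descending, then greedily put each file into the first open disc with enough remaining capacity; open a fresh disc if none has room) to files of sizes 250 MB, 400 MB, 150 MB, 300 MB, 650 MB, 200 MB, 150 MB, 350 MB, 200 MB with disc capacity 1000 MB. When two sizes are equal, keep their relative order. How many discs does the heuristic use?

Sorted descending: 650, 400, 350, 300, 250, 200, 200, 150, 150.
  650 → disc 1 (new)  [load 650/1000]
  400 → disc 2 (new)  [load 400/1000]
  350 → disc 1  [load 1000/1000]
  300 → disc 2  [load 700/1000]
  250 → disc 2  [load 950/1000]
  200 → disc 3 (new)  [load 200/1000]
  200 → disc 3  [load 400/1000]
  150 → disc 3  [load 550/1000]
  150 → disc 3  [load 700/1000]
3 discs opened.

3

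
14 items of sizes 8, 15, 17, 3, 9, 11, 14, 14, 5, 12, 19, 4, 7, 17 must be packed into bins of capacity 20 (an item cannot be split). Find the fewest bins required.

9

Total = 19 + 17 + 17 + 15 + 14 + 14 + 12 + 11 + 9 + 8 + 7 + 5 + 4 + 3 = 155.
Lower bound: ⌈155/20⌉ = 8 bins.
A packing using 9 bins:
  bin 1: 19 = 19
  bin 2: 17 + 3 = 20
  bin 3: 17 = 17
  bin 4: 15 + 5 = 20
  bin 5: 14 + 4 = 18
  bin 6: 14 = 14
  bin 7: 12 + 8 = 20
  bin 8: 11 + 9 = 20
  bin 9: 7 = 7
No arrangement into 8 bins stays within capacity, so 9 is optimal.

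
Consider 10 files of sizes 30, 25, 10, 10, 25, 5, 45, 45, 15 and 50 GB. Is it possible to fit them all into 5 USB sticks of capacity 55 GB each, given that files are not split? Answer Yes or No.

A valid assignment using 5 USB sticks:
  USB stick 1: 50 + 5 = 55
  USB stick 2: 45 + 10 = 55
  USB stick 3: 45 + 10 = 55
  USB stick 4: 30 + 25 = 55
  USB stick 5: 25 + 15 = 40
Every load is within 55 GB, so 5 USB sticks suffice.

Yes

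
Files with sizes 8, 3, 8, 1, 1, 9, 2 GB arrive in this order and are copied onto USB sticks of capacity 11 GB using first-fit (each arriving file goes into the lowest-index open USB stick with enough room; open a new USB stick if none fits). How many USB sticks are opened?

3

  8 → USB stick 1 (new)  [load 8/11]
  3 → USB stick 1  [load 11/11]
  8 → USB stick 2 (new)  [load 8/11]
  1 → USB stick 2  [load 9/11]
  1 → USB stick 2  [load 10/11]
  9 → USB stick 3 (new)  [load 9/11]
  2 → USB stick 3  [load 11/11]
3 USB sticks opened.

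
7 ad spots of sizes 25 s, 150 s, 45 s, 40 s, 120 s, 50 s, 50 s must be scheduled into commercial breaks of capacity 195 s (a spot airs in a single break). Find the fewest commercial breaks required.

3

Total = 150 + 120 + 50 + 50 + 45 + 40 + 25 = 480 s.
Lower bound: ⌈480/195⌉ = 3 commercial breaks.
A packing using 3 commercial breaks:
  break 1: 150 + 45 = 195
  break 2: 120 + 50 + 25 = 195
  break 3: 50 + 40 = 90
This matches the lower bound, so 3 is optimal.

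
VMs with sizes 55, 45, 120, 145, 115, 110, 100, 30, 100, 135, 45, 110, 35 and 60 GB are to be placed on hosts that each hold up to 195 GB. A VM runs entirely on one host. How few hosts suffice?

Total = 145 + 135 + 120 + 115 + 110 + 110 + 100 + 100 + 60 + 55 + 45 + 45 + 35 + 30 = 1205 GB.
Lower bound: ⌈1205/195⌉ = 7 hosts.
Also, 8 VMs each exceed 195/2 GB, and no two of those can share a host, so at least 8 hosts are needed.
A packing using 8 hosts:
  host 1: 145 + 45 = 190
  host 2: 135 + 60 = 195
  host 3: 120 + 55 = 175
  host 4: 115 + 45 + 35 = 195
  host 5: 110 + 30 = 140
  host 6: 110 = 110
  host 7: 100 = 100
  host 8: 100 = 100
This matches the lower bound, so 8 is optimal.

8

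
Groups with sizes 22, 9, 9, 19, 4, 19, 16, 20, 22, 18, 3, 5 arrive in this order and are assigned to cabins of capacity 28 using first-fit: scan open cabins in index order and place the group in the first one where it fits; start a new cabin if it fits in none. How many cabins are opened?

8

  22 → cabin 1 (new)  [load 22/28]
  9 → cabin 2 (new)  [load 9/28]
  9 → cabin 2  [load 18/28]
  19 → cabin 3 (new)  [load 19/28]
  4 → cabin 1  [load 26/28]
  19 → cabin 4 (new)  [load 19/28]
  16 → cabin 5 (new)  [load 16/28]
  20 → cabin 6 (new)  [load 20/28]
  22 → cabin 7 (new)  [load 22/28]
  18 → cabin 8 (new)  [load 18/28]
  3 → cabin 2  [load 21/28]
  5 → cabin 2  [load 26/28]
8 cabins opened.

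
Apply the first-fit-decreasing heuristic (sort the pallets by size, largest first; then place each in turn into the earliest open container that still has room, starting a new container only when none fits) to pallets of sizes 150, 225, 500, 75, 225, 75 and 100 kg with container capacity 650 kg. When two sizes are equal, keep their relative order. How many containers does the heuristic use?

3

Sorted descending: 500, 225, 225, 150, 100, 75, 75.
  500 → container 1 (new)  [load 500/650]
  225 → container 2 (new)  [load 225/650]
  225 → container 2  [load 450/650]
  150 → container 1  [load 650/650]
  100 → container 2  [load 550/650]
  75 → container 2  [load 625/650]
  75 → container 3 (new)  [load 75/650]
3 containers opened.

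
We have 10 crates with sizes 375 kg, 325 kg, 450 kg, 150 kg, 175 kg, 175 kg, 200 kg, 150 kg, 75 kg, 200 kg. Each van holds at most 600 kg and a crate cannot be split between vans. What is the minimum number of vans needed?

4

Total = 450 + 375 + 325 + 200 + 200 + 175 + 175 + 150 + 150 + 75 = 2275 kg.
Lower bound: ⌈2275/600⌉ = 4 vans.
A packing using 4 vans:
  van 1: 450 + 150 = 600
  van 2: 375 + 200 = 575
  van 3: 325 + 200 + 75 = 600
  van 4: 175 + 175 + 150 = 500
This matches the lower bound, so 4 is optimal.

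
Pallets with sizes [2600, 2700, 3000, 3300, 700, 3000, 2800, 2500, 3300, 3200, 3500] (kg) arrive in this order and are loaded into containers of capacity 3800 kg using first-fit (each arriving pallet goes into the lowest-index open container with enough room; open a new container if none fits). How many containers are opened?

10

  2600 → container 1 (new)  [load 2600/3800]
  2700 → container 2 (new)  [load 2700/3800]
  3000 → container 3 (new)  [load 3000/3800]
  3300 → container 4 (new)  [load 3300/3800]
  700 → container 1  [load 3300/3800]
  3000 → container 5 (new)  [load 3000/3800]
  2800 → container 6 (new)  [load 2800/3800]
  2500 → container 7 (new)  [load 2500/3800]
  3300 → container 8 (new)  [load 3300/3800]
  3200 → container 9 (new)  [load 3200/3800]
  3500 → container 10 (new)  [load 3500/3800]
10 containers opened.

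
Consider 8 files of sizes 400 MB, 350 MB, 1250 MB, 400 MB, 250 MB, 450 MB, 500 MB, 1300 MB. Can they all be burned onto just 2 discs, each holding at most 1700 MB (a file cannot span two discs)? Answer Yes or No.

Total = 4900 MB; ⌈4900/1700⌉ = 3.
At least 3 discs are required, but only 2 are allowed.

No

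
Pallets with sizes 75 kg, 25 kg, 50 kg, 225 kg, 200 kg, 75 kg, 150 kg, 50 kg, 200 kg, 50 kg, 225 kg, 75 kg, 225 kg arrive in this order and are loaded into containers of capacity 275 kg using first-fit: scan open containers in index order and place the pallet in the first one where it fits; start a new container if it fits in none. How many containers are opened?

  75 → container 1 (new)  [load 75/275]
  25 → container 1  [load 100/275]
  50 → container 1  [load 150/275]
  225 → container 2 (new)  [load 225/275]
  200 → container 3 (new)  [load 200/275]
  75 → container 1  [load 225/275]
  150 → container 4 (new)  [load 150/275]
  50 → container 1  [load 275/275]
  200 → container 5 (new)  [load 200/275]
  50 → container 2  [load 275/275]
  225 → container 6 (new)  [load 225/275]
  75 → container 3  [load 275/275]
  225 → container 7 (new)  [load 225/275]
7 containers opened.

7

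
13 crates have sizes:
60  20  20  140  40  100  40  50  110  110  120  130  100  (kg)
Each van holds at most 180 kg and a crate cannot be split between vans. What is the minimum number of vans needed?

Total = 140 + 130 + 120 + 110 + 110 + 100 + 100 + 60 + 50 + 40 + 40 + 20 + 20 = 1040 kg.
Lower bound: ⌈1040/180⌉ = 6 vans.
Also, 7 crates each exceed 90 kg, and no two of those can share a van, so at least 7 vans are needed.
A packing using 7 vans:
  van 1: 140 + 40 = 180
  van 2: 130 + 50 = 180
  van 3: 120 + 60 = 180
  van 4: 110 + 40 + 20 = 170
  van 5: 110 + 20 = 130
  van 6: 100 = 100
  van 7: 100 = 100
This matches the lower bound, so 7 is optimal.

7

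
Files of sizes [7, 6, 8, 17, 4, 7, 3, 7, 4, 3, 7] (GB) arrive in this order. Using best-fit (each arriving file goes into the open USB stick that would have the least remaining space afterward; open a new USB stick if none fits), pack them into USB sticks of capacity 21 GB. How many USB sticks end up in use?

  7 → USB stick 1 (new)  [load 7/21]
  6 → USB stick 1  [load 13/21]
  8 → USB stick 1  [load 21/21]
  17 → USB stick 2 (new)  [load 17/21]
  4 → USB stick 2  [load 21/21]
  7 → USB stick 3 (new)  [load 7/21]
  3 → USB stick 3  [load 10/21]
  7 → USB stick 3  [load 17/21]
  4 → USB stick 3  [load 21/21]
  3 → USB stick 4 (new)  [load 3/21]
  7 → USB stick 4  [load 10/21]
4 USB sticks opened.

4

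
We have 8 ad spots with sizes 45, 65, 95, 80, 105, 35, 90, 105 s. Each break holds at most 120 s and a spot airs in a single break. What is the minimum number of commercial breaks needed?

6

Total = 105 + 105 + 95 + 90 + 80 + 65 + 45 + 35 = 620 s.
Lower bound: ⌈620/120⌉ = 6 commercial breaks.
A packing using 6 commercial breaks:
  break 1: 105 = 105
  break 2: 105 = 105
  break 3: 95 = 95
  break 4: 90 = 90
  break 5: 80 + 35 = 115
  break 6: 65 + 45 = 110
This matches the lower bound, so 6 is optimal.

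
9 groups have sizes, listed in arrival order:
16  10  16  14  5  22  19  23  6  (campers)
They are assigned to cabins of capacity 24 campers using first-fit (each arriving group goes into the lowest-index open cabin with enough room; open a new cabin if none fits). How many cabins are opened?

  16 → cabin 1 (new)  [load 16/24]
  10 → cabin 2 (new)  [load 10/24]
  16 → cabin 3 (new)  [load 16/24]
  14 → cabin 2  [load 24/24]
  5 → cabin 1  [load 21/24]
  22 → cabin 4 (new)  [load 22/24]
  19 → cabin 5 (new)  [load 19/24]
  23 → cabin 6 (new)  [load 23/24]
  6 → cabin 3  [load 22/24]
6 cabins opened.

6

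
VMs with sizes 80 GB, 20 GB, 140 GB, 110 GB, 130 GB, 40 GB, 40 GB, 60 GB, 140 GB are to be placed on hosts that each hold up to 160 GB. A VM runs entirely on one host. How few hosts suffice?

6

Total = 140 + 140 + 130 + 110 + 80 + 60 + 40 + 40 + 20 = 760 GB.
Lower bound: ⌈760/160⌉ = 5 hosts.
A packing using 6 hosts:
  host 1: 140 + 20 = 160
  host 2: 140 = 140
  host 3: 130 = 130
  host 4: 110 + 40 = 150
  host 5: 80 + 60 = 140
  host 6: 40 = 40
No arrangement into 5 hosts stays within capacity, so 6 is optimal.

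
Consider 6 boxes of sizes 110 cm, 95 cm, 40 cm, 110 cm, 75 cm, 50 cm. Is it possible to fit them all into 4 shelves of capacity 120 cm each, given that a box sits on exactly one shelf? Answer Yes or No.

Total = 480 cm; ⌈480/120⌉ = 4.
The bound of 4 does not rule out 4, but exhaustive search shows no assignment into 4 shelves of capacity 120 cm exists — the minimum is 5.

No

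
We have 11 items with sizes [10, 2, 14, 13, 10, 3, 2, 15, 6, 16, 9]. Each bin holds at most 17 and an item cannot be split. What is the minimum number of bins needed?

7

Total = 16 + 15 + 14 + 13 + 10 + 10 + 9 + 6 + 3 + 2 + 2 = 100.
Lower bound: ⌈100/17⌉ = 6 bins.
Also, 7 items each exceed 17/2, and no two of those can share a bin, so at least 7 bins are needed.
A packing using 7 bins:
  bin 1: 16 = 16
  bin 2: 15 + 2 = 17
  bin 3: 14 + 3 = 17
  bin 4: 13 + 2 = 15
  bin 5: 10 + 6 = 16
  bin 6: 10 = 10
  bin 7: 9 = 9
This matches the lower bound, so 7 is optimal.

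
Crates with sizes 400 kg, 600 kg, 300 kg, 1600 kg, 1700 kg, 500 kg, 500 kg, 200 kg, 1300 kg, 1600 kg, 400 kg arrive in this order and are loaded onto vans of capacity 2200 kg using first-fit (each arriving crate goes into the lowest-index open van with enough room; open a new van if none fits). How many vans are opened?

5

  400 → van 1 (new)  [load 400/2200]
  600 → van 1  [load 1000/2200]
  300 → van 1  [load 1300/2200]
  1600 → van 2 (new)  [load 1600/2200]
  1700 → van 3 (new)  [load 1700/2200]
  500 → van 1  [load 1800/2200]
  500 → van 2  [load 2100/2200]
  200 → van 1  [load 2000/2200]
  1300 → van 4 (new)  [load 1300/2200]
  1600 → van 5 (new)  [load 1600/2200]
  400 → van 3  [load 2100/2200]
5 vans opened.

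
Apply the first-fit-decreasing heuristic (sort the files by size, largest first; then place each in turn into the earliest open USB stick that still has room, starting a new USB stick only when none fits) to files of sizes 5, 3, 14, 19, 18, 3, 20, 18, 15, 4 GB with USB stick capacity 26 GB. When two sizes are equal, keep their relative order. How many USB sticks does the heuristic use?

Sorted descending: 20, 19, 18, 18, 15, 14, 5, 4, 3, 3.
  20 → USB stick 1 (new)  [load 20/26]
  19 → USB stick 2 (new)  [load 19/26]
  18 → USB stick 3 (new)  [load 18/26]
  18 → USB stick 4 (new)  [load 18/26]
  15 → USB stick 5 (new)  [load 15/26]
  14 → USB stick 6 (new)  [load 14/26]
  5 → USB stick 1  [load 25/26]
  4 → USB stick 2  [load 23/26]
  3 → USB stick 2  [load 26/26]
  3 → USB stick 3  [load 21/26]
6 USB sticks opened.

6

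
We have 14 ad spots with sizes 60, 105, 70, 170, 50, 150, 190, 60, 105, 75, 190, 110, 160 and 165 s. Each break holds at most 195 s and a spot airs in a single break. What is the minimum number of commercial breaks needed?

10

Total = 190 + 190 + 170 + 165 + 160 + 150 + 110 + 105 + 105 + 75 + 70 + 60 + 60 + 50 = 1660 s.
Lower bound: ⌈1660/195⌉ = 9 commercial breaks.
A packing using 10 commercial breaks:
  break 1: 190 = 190
  break 2: 190 = 190
  break 3: 170 = 170
  break 4: 165 = 165
  break 5: 160 = 160
  break 6: 150 = 150
  break 7: 110 + 75 = 185
  break 8: 105 + 70 = 175
  break 9: 105 + 60 = 165
  break 10: 60 + 50 = 110
No arrangement into 9 commercial breaks stays within capacity, so 10 is optimal.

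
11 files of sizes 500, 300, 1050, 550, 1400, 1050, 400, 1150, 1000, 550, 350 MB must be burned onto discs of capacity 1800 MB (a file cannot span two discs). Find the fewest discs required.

Total = 1400 + 1150 + 1050 + 1050 + 1000 + 550 + 550 + 500 + 400 + 350 + 300 = 8300 MB.
Lower bound: ⌈8300/1800⌉ = 5 discs.
A packing using 5 discs:
  disc 1: 1400 + 400 = 1800
  disc 2: 1150 + 550 = 1700
  disc 3: 1050 + 550 = 1600
  disc 4: 1050 + 500 = 1550
  disc 5: 1000 + 350 + 300 = 1650
This matches the lower bound, so 5 is optimal.

5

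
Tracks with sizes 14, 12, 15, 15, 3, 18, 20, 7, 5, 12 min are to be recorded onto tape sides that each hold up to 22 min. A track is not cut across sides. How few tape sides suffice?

7

Total = 20 + 18 + 15 + 15 + 14 + 12 + 12 + 7 + 5 + 3 = 121 min.
Lower bound: ⌈121/22⌉ = 6 tape sides.
Also, 7 tracks each exceed 11 min, and no two of those can share a side, so at least 7 tape sides are needed.
A packing using 7 tape sides:
  side 1: 20 = 20
  side 2: 18 + 3 = 21
  side 3: 15 + 7 = 22
  side 4: 15 + 5 = 20
  side 5: 14 = 14
  side 6: 12 = 12
  side 7: 12 = 12
This matches the lower bound, so 7 is optimal.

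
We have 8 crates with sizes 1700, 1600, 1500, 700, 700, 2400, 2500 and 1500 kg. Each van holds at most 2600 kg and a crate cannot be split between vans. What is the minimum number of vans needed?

Total = 2500 + 2400 + 1700 + 1600 + 1500 + 1500 + 700 + 700 = 12600 kg.
Lower bound: ⌈12600/2600⌉ = 5 vans.
Also, 6 crates each exceed 1300 kg, and no two of those can share a van, so at least 6 vans are needed.
A packing using 6 vans:
  van 1: 2500 = 2500
  van 2: 2400 = 2400
  van 3: 1700 + 700 = 2400
  van 4: 1600 + 700 = 2300
  van 5: 1500 = 1500
  van 6: 1500 = 1500
This matches the lower bound, so 6 is optimal.

6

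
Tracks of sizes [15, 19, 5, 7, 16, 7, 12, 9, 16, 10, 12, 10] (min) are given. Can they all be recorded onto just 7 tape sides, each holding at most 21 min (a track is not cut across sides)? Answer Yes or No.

Total = 138 min; ⌈138/21⌉ = 7.
The bound of 7 does not rule out 7, but exhaustive search shows no assignment into 7 tape sides of capacity 21 min exists — the minimum is 8.

No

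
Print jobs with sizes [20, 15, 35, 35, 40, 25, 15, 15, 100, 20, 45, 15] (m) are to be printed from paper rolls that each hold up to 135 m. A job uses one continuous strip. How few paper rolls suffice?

Total = 100 + 45 + 40 + 35 + 35 + 25 + 20 + 20 + 15 + 15 + 15 + 15 = 380 m.
Lower bound: ⌈380/135⌉ = 3 paper rolls.
A packing using 3 paper rolls:
  roll 1: 100 + 35 = 135
  roll 2: 45 + 40 + 35 + 15 = 135
  roll 3: 25 + 20 + 20 + 15 + 15 + 15 = 110
This matches the lower bound, so 3 is optimal.

3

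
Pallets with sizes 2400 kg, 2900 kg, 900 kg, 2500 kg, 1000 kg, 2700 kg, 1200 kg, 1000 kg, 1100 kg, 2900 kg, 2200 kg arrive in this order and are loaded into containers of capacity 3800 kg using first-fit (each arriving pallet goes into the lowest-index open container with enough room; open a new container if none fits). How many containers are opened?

7

  2400 → container 1 (new)  [load 2400/3800]
  2900 → container 2 (new)  [load 2900/3800]
  900 → container 1  [load 3300/3800]
  2500 → container 3 (new)  [load 2500/3800]
  1000 → container 3  [load 3500/3800]
  2700 → container 4 (new)  [load 2700/3800]
  1200 → container 5 (new)  [load 1200/3800]
  1000 → container 4  [load 3700/3800]
  1100 → container 5  [load 2300/3800]
  2900 → container 6 (new)  [load 2900/3800]
  2200 → container 7 (new)  [load 2200/3800]
7 containers opened.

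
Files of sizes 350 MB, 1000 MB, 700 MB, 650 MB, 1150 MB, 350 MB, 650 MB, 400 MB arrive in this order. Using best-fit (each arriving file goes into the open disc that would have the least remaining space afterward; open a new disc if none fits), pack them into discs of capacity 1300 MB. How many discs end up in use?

  350 → disc 1 (new)  [load 350/1300]
  1000 → disc 2 (new)  [load 1000/1300]
  700 → disc 1  [load 1050/1300]
  650 → disc 3 (new)  [load 650/1300]
  1150 → disc 4 (new)  [load 1150/1300]
  350 → disc 3  [load 1000/1300]
  650 → disc 5 (new)  [load 650/1300]
  400 → disc 5  [load 1050/1300]
5 discs opened.

5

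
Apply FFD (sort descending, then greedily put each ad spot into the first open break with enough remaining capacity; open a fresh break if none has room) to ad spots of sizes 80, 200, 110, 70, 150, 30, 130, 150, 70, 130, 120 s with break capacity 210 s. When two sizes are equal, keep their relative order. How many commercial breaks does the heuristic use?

Sorted descending: 200, 150, 150, 130, 130, 120, 110, 80, 70, 70, 30.
  200 → break 1 (new)  [load 200/210]
  150 → break 2 (new)  [load 150/210]
  150 → break 3 (new)  [load 150/210]
  130 → break 4 (new)  [load 130/210]
  130 → break 5 (new)  [load 130/210]
  120 → break 6 (new)  [load 120/210]
  110 → break 7 (new)  [load 110/210]
  80 → break 4  [load 210/210]
  70 → break 5  [load 200/210]
  70 → break 6  [load 190/210]
  30 → break 2  [load 180/210]
7 commercial breaks opened.

7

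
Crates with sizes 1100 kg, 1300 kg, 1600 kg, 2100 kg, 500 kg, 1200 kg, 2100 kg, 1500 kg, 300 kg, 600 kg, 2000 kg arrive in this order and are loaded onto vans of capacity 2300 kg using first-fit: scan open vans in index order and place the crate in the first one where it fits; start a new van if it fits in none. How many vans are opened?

8

  1100 → van 1 (new)  [load 1100/2300]
  1300 → van 2 (new)  [load 1300/2300]
  1600 → van 3 (new)  [load 1600/2300]
  2100 → van 4 (new)  [load 2100/2300]
  500 → van 1  [load 1600/2300]
  1200 → van 5 (new)  [load 1200/2300]
  2100 → van 6 (new)  [load 2100/2300]
  1500 → van 7 (new)  [load 1500/2300]
  300 → van 1  [load 1900/2300]
  600 → van 2  [load 1900/2300]
  2000 → van 8 (new)  [load 2000/2300]
8 vans opened.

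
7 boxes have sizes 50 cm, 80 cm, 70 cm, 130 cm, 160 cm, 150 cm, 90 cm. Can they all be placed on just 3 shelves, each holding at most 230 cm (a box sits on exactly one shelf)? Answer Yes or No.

No

Total = 730 cm; ⌈730/230⌉ = 4.
At least 4 shelves are required, but only 3 are allowed.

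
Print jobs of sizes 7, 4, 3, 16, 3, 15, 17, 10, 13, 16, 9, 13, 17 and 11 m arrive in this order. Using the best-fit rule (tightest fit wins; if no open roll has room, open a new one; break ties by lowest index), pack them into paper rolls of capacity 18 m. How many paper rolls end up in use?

  7 → roll 1 (new)  [load 7/18]
  4 → roll 1  [load 11/18]
  3 → roll 1  [load 14/18]
  16 → roll 2 (new)  [load 16/18]
  3 → roll 1  [load 17/18]
  15 → roll 3 (new)  [load 15/18]
  17 → roll 4 (new)  [load 17/18]
  10 → roll 5 (new)  [load 10/18]
  13 → roll 6 (new)  [load 13/18]
  16 → roll 7 (new)  [load 16/18]
  9 → roll 8 (new)  [load 9/18]
  13 → roll 9 (new)  [load 13/18]
  17 → roll 10 (new)  [load 17/18]
  11 → roll 11 (new)  [load 11/18]
11 paper rolls opened.

11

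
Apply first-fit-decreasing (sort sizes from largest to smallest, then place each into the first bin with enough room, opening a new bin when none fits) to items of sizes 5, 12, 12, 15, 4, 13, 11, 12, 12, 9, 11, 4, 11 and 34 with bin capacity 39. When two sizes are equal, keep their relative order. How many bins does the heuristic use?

5

Sorted descending: 34, 15, 13, 12, 12, 12, 12, 11, 11, 11, 9, 5, 4, 4.
  34 → bin 1 (new)  [load 34/39]
  15 → bin 2 (new)  [load 15/39]
  13 → bin 2  [load 28/39]
  12 → bin 3 (new)  [load 12/39]
  12 → bin 3  [load 24/39]
  12 → bin 3  [load 36/39]
  12 → bin 4 (new)  [load 12/39]
  11 → bin 2  [load 39/39]
  11 → bin 4  [load 23/39]
  11 → bin 4  [load 34/39]
  9 → bin 5 (new)  [load 9/39]
  5 → bin 1  [load 39/39]
  4 → bin 4  [load 38/39]
  4 → bin 5  [load 13/39]
5 bins opened.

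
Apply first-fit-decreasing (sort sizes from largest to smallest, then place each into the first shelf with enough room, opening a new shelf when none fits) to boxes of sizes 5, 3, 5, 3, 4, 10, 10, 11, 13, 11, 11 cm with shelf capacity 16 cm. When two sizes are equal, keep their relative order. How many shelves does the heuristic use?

6

Sorted descending: 13, 11, 11, 11, 10, 10, 5, 5, 4, 3, 3.
  13 → shelf 1 (new)  [load 13/16]
  11 → shelf 2 (new)  [load 11/16]
  11 → shelf 3 (new)  [load 11/16]
  11 → shelf 4 (new)  [load 11/16]
  10 → shelf 5 (new)  [load 10/16]
  10 → shelf 6 (new)  [load 10/16]
  5 → shelf 2  [load 16/16]
  5 → shelf 3  [load 16/16]
  4 → shelf 4  [load 15/16]
  3 → shelf 1  [load 16/16]
  3 → shelf 5  [load 13/16]
6 shelves opened.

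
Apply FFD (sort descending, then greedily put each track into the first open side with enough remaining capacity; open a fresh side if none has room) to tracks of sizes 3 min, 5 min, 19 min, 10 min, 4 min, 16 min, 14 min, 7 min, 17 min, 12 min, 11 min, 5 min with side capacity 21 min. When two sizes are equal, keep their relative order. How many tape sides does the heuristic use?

6

Sorted descending: 19, 17, 16, 14, 12, 11, 10, 7, 5, 5, 4, 3.
  19 → side 1 (new)  [load 19/21]
  17 → side 2 (new)  [load 17/21]
  16 → side 3 (new)  [load 16/21]
  14 → side 4 (new)  [load 14/21]
  12 → side 5 (new)  [load 12/21]
  11 → side 6 (new)  [load 11/21]
  10 → side 6  [load 21/21]
  7 → side 4  [load 21/21]
  5 → side 3  [load 21/21]
  5 → side 5  [load 17/21]
  4 → side 2  [load 21/21]
  3 → side 5  [load 20/21]
6 tape sides opened.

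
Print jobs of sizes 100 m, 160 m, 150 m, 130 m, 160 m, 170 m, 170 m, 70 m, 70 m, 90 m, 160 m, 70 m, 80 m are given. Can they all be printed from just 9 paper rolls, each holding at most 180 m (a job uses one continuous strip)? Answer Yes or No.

Total = 1580 m; ⌈1580/180⌉ = 9.
The bound of 9 does not rule out 9, but exhaustive search shows no assignment into 9 paper rolls of capacity 180 m exists — the minimum is 10.

No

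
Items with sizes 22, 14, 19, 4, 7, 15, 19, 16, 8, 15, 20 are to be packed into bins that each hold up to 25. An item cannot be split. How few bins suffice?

Total = 22 + 20 + 19 + 19 + 16 + 15 + 15 + 14 + 8 + 7 + 4 = 159.
Lower bound: ⌈159/25⌉ = 7 bins.
Also, 8 items each exceed 25/2, and no two of those can share a bin, so at least 8 bins are needed.
A packing using 8 bins:
  bin 1: 22 = 22
  bin 2: 20 + 4 = 24
  bin 3: 19 = 19
  bin 4: 19 = 19
  bin 5: 16 + 8 = 24
  bin 6: 15 + 7 = 22
  bin 7: 15 = 15
  bin 8: 14 = 14
This matches the lower bound, so 8 is optimal.

8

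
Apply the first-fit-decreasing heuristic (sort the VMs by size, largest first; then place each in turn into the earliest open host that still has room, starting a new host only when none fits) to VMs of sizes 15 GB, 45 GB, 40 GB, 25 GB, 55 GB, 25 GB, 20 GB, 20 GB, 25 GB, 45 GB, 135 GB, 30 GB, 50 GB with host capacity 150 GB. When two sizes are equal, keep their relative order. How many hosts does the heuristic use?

Sorted descending: 135, 55, 50, 45, 45, 40, 30, 25, 25, 25, 20, 20, 15.
  135 → host 1 (new)  [load 135/150]
  55 → host 2 (new)  [load 55/150]
  50 → host 2  [load 105/150]
  45 → host 2  [load 150/150]
  45 → host 3 (new)  [load 45/150]
  40 → host 3  [load 85/150]
  30 → host 3  [load 115/150]
  25 → host 3  [load 140/150]
  25 → host 4 (new)  [load 25/150]
  25 → host 4  [load 50/150]
  20 → host 4  [load 70/150]
  20 → host 4  [load 90/150]
  15 → host 1  [load 150/150]
4 hosts opened.

4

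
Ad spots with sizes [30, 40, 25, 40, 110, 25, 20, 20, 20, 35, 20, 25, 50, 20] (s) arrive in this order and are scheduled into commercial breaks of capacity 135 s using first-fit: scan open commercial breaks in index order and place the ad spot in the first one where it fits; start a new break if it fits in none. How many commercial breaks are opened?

4

  30 → break 1 (new)  [load 30/135]
  40 → break 1  [load 70/135]
  25 → break 1  [load 95/135]
  40 → break 1  [load 135/135]
  110 → break 2 (new)  [load 110/135]
  25 → break 2  [load 135/135]
  20 → break 3 (new)  [load 20/135]
  20 → break 3  [load 40/135]
  20 → break 3  [load 60/135]
  35 → break 3  [load 95/135]
  20 → break 3  [load 115/135]
  25 → break 4 (new)  [load 25/135]
  50 → break 4  [load 75/135]
  20 → break 3  [load 135/135]
4 commercial breaks opened.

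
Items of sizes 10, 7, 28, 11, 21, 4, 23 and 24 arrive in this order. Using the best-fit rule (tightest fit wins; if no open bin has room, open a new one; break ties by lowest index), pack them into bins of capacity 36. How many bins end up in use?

5

  10 → bin 1 (new)  [load 10/36]
  7 → bin 1  [load 17/36]
  28 → bin 2 (new)  [load 28/36]
  11 → bin 1  [load 28/36]
  21 → bin 3 (new)  [load 21/36]
  4 → bin 1  [load 32/36]
  23 → bin 4 (new)  [load 23/36]
  24 → bin 5 (new)  [load 24/36]
5 bins opened.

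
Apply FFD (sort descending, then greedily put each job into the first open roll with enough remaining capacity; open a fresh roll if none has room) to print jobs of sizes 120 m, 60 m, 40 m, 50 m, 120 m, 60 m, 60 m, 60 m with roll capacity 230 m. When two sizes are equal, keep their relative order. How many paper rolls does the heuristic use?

3

Sorted descending: 120, 120, 60, 60, 60, 60, 50, 40.
  120 → roll 1 (new)  [load 120/230]
  120 → roll 2 (new)  [load 120/230]
  60 → roll 1  [load 180/230]
  60 → roll 2  [load 180/230]
  60 → roll 3 (new)  [load 60/230]
  60 → roll 3  [load 120/230]
  50 → roll 1  [load 230/230]
  40 → roll 2  [load 220/230]
3 paper rolls opened.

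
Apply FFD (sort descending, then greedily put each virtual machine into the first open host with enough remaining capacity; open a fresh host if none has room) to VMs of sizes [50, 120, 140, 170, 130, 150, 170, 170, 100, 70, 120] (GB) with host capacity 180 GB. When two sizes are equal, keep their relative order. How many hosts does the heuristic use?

9

Sorted descending: 170, 170, 170, 150, 140, 130, 120, 120, 100, 70, 50.
  170 → host 1 (new)  [load 170/180]
  170 → host 2 (new)  [load 170/180]
  170 → host 3 (new)  [load 170/180]
  150 → host 4 (new)  [load 150/180]
  140 → host 5 (new)  [load 140/180]
  130 → host 6 (new)  [load 130/180]
  120 → host 7 (new)  [load 120/180]
  120 → host 8 (new)  [load 120/180]
  100 → host 9 (new)  [load 100/180]
  70 → host 9  [load 170/180]
  50 → host 6  [load 180/180]
9 hosts opened.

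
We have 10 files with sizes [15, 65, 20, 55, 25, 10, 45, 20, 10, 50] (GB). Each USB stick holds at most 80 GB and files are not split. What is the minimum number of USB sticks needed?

4

Total = 65 + 55 + 50 + 45 + 25 + 20 + 20 + 15 + 10 + 10 = 315 GB.
Lower bound: ⌈315/80⌉ = 4 USB sticks.
A packing using 4 USB sticks:
  USB stick 1: 65 + 15 = 80
  USB stick 2: 55 + 25 = 80
  USB stick 3: 50 + 20 + 10 = 80
  USB stick 4: 45 + 20 + 10 = 75
This matches the lower bound, so 4 is optimal.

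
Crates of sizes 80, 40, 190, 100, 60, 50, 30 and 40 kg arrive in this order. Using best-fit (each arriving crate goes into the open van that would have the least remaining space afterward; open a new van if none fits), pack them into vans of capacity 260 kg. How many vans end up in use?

  80 → van 1 (new)  [load 80/260]
  40 → van 1  [load 120/260]
  190 → van 2 (new)  [load 190/260]
  100 → van 1  [load 220/260]
  60 → van 2  [load 250/260]
  50 → van 3 (new)  [load 50/260]
  30 → van 1  [load 250/260]
  40 → van 3  [load 90/260]
3 vans opened.

3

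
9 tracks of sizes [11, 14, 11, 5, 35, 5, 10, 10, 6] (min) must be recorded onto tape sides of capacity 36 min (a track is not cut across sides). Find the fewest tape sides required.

Total = 35 + 14 + 11 + 11 + 10 + 10 + 6 + 5 + 5 = 107 min.
Lower bound: ⌈107/36⌉ = 3 tape sides.
A packing using 3 tape sides:
  side 1: 35 = 35
  side 2: 14 + 11 + 11 = 36
  side 3: 10 + 10 + 6 + 5 + 5 = 36
This matches the lower bound, so 3 is optimal.

3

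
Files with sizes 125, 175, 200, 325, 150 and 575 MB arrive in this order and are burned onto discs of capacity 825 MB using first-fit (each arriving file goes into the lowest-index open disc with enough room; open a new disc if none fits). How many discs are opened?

  125 → disc 1 (new)  [load 125/825]
  175 → disc 1  [load 300/825]
  200 → disc 1  [load 500/825]
  325 → disc 1  [load 825/825]
  150 → disc 2 (new)  [load 150/825]
  575 → disc 2  [load 725/825]
2 discs opened.

2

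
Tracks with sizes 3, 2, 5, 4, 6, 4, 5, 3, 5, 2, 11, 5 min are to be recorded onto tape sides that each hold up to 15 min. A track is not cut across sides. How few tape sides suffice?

Total = 11 + 6 + 5 + 5 + 5 + 5 + 4 + 4 + 3 + 3 + 2 + 2 = 55 min.
Lower bound: ⌈55/15⌉ = 4 tape sides.
A packing using 4 tape sides:
  side 1: 11 + 4 = 15
  side 2: 6 + 5 + 4 = 15
  side 3: 5 + 5 + 5 = 15
  side 4: 3 + 3 + 2 + 2 = 10
This matches the lower bound, so 4 is optimal.

4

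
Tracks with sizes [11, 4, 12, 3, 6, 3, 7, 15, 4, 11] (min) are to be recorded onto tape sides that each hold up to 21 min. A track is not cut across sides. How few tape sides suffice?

4

Total = 15 + 12 + 11 + 11 + 7 + 6 + 4 + 4 + 3 + 3 = 76 min.
Lower bound: ⌈76/21⌉ = 4 tape sides.
A packing using 4 tape sides:
  side 1: 15 + 6 = 21
  side 2: 12 + 7 = 19
  side 3: 11 + 4 + 4 = 19
  side 4: 11 + 3 + 3 = 17
This matches the lower bound, so 4 is optimal.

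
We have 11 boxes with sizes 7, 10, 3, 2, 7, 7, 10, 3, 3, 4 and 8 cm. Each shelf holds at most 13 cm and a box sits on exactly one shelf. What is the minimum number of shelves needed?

Total = 10 + 10 + 8 + 7 + 7 + 7 + 4 + 3 + 3 + 3 + 2 = 64 cm.
Lower bound: ⌈64/13⌉ = 5 shelves.
Also, 6 boxes each exceed 13/2 cm, and no two of those can share a shelf, so at least 6 shelves are needed.
A packing using 6 shelves:
  shelf 1: 10 + 3 = 13
  shelf 2: 10 + 3 = 13
  shelf 3: 8 + 4 = 12
  shelf 4: 7 + 3 + 2 = 12
  shelf 5: 7 = 7
  shelf 6: 7 = 7
This matches the lower bound, so 6 is optimal.

6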